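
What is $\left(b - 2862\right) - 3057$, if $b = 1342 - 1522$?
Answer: $-6099$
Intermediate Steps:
$b = -180$ ($b = 1342 - 1522 = -180$)
$\left(b - 2862\right) - 3057 = \left(-180 - 2862\right) - 3057 = -3042 - 3057 = -6099$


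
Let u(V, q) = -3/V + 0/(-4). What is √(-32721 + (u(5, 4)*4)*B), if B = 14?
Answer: 3*I*√90985/5 ≈ 180.98*I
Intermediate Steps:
u(V, q) = -3/V (u(V, q) = -3/V + 0*(-¼) = -3/V + 0 = -3/V)
√(-32721 + (u(5, 4)*4)*B) = √(-32721 + (-3/5*4)*14) = √(-32721 + (-3*⅕*4)*14) = √(-32721 - ⅗*4*14) = √(-32721 - 12/5*14) = √(-32721 - 168/5) = √(-163773/5) = 3*I*√90985/5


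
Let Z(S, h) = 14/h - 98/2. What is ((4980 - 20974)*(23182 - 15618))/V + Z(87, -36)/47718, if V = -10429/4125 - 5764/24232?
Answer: 2596668871222880918777/59371409664468 ≈ 4.3736e+7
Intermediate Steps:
V = -69123007/24989250 (V = -10429*1/4125 - 5764*1/24232 = -10429/4125 - 1441/6058 = -69123007/24989250 ≈ -2.7661)
Z(S, h) = -49 + 14/h (Z(S, h) = 14/h - 98*½ = 14/h - 49 = -49 + 14/h)
((4980 - 20974)*(23182 - 15618))/V + Z(87, -36)/47718 = ((4980 - 20974)*(23182 - 15618))/(-69123007/24989250) + (-49 + 14/(-36))/47718 = -15994*7564*(-24989250/69123007) + (-49 + 14*(-1/36))*(1/47718) = -120978616*(-24989250/69123007) + (-49 - 7/18)*(1/47718) = 3023164879878000/69123007 - 889/18*1/47718 = 3023164879878000/69123007 - 889/858924 = 2596668871222880918777/59371409664468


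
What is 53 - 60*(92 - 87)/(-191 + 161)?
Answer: 63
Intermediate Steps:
53 - 60*(92 - 87)/(-191 + 161) = 53 - 300/(-30) = 53 - 300*(-1)/30 = 53 - 60*(-⅙) = 53 + 10 = 63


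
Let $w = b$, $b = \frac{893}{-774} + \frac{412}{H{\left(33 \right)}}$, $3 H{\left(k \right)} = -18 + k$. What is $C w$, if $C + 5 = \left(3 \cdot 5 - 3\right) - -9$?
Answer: $\frac{2515384}{1935} \approx 1299.9$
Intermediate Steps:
$H{\left(k \right)} = -6 + \frac{k}{3}$ ($H{\left(k \right)} = \frac{-18 + k}{3} = -6 + \frac{k}{3}$)
$b = \frac{314423}{3870}$ ($b = \frac{893}{-774} + \frac{412}{-6 + \frac{1}{3} \cdot 33} = 893 \left(- \frac{1}{774}\right) + \frac{412}{-6 + 11} = - \frac{893}{774} + \frac{412}{5} = \frac{314423}{3870} \approx 81.246$)
$w = \frac{314423}{3870} \approx 81.246$
$C = 16$ ($C = -5 + \left(\left(3 \cdot 5 - 3\right) - -9\right) = -5 + \left(\left(15 - 3\right) + 9\right) = -5 + \left(12 + 9\right) = -5 + 21 = 16$)
$C w = 16 \cdot \frac{314423}{3870} = \frac{2515384}{1935}$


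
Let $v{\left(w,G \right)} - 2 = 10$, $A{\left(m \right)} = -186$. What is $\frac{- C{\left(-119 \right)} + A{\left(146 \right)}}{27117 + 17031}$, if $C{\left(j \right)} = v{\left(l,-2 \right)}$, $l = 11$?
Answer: $- \frac{33}{7358} \approx -0.0044849$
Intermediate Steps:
$v{\left(w,G \right)} = 12$ ($v{\left(w,G \right)} = 2 + 10 = 12$)
$C{\left(j \right)} = 12$
$\frac{- C{\left(-119 \right)} + A{\left(146 \right)}}{27117 + 17031} = \frac{\left(-1\right) 12 - 186}{27117 + 17031} = \frac{-12 - 186}{44148} = \left(-198\right) \frac{1}{44148} = - \frac{33}{7358}$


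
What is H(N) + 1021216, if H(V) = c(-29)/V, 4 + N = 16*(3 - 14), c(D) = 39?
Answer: 61272947/60 ≈ 1.0212e+6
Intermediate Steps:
N = -180 (N = -4 + 16*(3 - 14) = -4 + 16*(-11) = -4 - 176 = -180)
H(V) = 39/V
H(N) + 1021216 = 39/(-180) + 1021216 = 39*(-1/180) + 1021216 = -13/60 + 1021216 = 61272947/60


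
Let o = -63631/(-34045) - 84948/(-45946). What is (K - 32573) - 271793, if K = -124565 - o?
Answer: -335476613598128/782115785 ≈ -4.2893e+5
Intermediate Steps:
o = 2907822293/782115785 (o = -63631*(-1/34045) - 84948*(-1/45946) = 63631/34045 + 42474/22973 = 2907822293/782115785 ≈ 3.7179)
K = -97427160580818/782115785 (K = -124565 - 1*2907822293/782115785 = -124565 - 2907822293/782115785 = -97427160580818/782115785 ≈ -1.2457e+5)
(K - 32573) - 271793 = (-97427160580818/782115785 - 32573) - 271793 = -122903018045623/782115785 - 271793 = -335476613598128/782115785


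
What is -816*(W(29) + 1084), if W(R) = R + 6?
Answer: -913104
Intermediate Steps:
W(R) = 6 + R
-816*(W(29) + 1084) = -816*((6 + 29) + 1084) = -816*(35 + 1084) = -816*1119 = -913104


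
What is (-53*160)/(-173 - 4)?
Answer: 8480/177 ≈ 47.910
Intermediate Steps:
(-53*160)/(-173 - 4) = -8480/(-177) = -8480*(-1/177) = 8480/177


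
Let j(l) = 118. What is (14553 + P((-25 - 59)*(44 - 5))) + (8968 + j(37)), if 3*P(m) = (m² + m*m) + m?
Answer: 7177331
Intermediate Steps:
P(m) = m/3 + 2*m²/3 (P(m) = ((m² + m*m) + m)/3 = ((m² + m²) + m)/3 = (2*m² + m)/3 = (m + 2*m²)/3 = m/3 + 2*m²/3)
(14553 + P((-25 - 59)*(44 - 5))) + (8968 + j(37)) = (14553 + ((-25 - 59)*(44 - 5))*(1 + 2*((-25 - 59)*(44 - 5)))/3) + (8968 + 118) = (14553 + (-84*39)*(1 + 2*(-84*39))/3) + 9086 = (14553 + (⅓)*(-3276)*(1 + 2*(-3276))) + 9086 = (14553 + (⅓)*(-3276)*(1 - 6552)) + 9086 = (14553 + (⅓)*(-3276)*(-6551)) + 9086 = (14553 + 7153692) + 9086 = 7168245 + 9086 = 7177331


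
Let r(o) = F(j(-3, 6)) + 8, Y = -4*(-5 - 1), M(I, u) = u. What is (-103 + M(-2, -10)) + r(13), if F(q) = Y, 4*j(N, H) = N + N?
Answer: -81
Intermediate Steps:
Y = 24 (Y = -4*(-6) = 24)
j(N, H) = N/2 (j(N, H) = (N + N)/4 = (2*N)/4 = N/2)
F(q) = 24
r(o) = 32 (r(o) = 24 + 8 = 32)
(-103 + M(-2, -10)) + r(13) = (-103 - 10) + 32 = -113 + 32 = -81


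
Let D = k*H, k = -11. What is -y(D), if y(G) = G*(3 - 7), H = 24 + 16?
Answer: -1760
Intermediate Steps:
H = 40
D = -440 (D = -11*40 = -440)
y(G) = -4*G (y(G) = G*(-4) = -4*G)
-y(D) = -(-4)*(-440) = -1*1760 = -1760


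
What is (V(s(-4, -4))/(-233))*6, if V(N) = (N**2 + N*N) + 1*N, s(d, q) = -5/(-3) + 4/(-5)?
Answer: -1066/17475 ≈ -0.061001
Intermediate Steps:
s(d, q) = 13/15 (s(d, q) = -5*(-1/3) + 4*(-1/5) = 5/3 - 4/5 = 13/15)
V(N) = N + 2*N**2 (V(N) = (N**2 + N**2) + N = 2*N**2 + N = N + 2*N**2)
(V(s(-4, -4))/(-233))*6 = ((13*(1 + 2*(13/15))/15)/(-233))*6 = ((13*(1 + 26/15)/15)*(-1/233))*6 = (((13/15)*(41/15))*(-1/233))*6 = ((533/225)*(-1/233))*6 = -533/52425*6 = -1066/17475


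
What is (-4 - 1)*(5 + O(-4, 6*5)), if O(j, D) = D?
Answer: -175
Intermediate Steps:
(-4 - 1)*(5 + O(-4, 6*5)) = (-4 - 1)*(5 + 6*5) = -5*(5 + 30) = -5*35 = -175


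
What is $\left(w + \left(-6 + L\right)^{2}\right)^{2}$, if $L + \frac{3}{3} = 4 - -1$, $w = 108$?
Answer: $12544$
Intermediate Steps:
$L = 4$ ($L = -1 + \left(4 - -1\right) = -1 + \left(4 + 1\right) = -1 + 5 = 4$)
$\left(w + \left(-6 + L\right)^{2}\right)^{2} = \left(108 + \left(-6 + 4\right)^{2}\right)^{2} = \left(108 + \left(-2\right)^{2}\right)^{2} = \left(108 + 4\right)^{2} = 112^{2} = 12544$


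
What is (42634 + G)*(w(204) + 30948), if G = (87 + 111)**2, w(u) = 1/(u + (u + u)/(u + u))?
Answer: 519208178758/205 ≈ 2.5327e+9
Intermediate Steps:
w(u) = 1/(1 + u) (w(u) = 1/(u + (2*u)/((2*u))) = 1/(u + (2*u)*(1/(2*u))) = 1/(u + 1) = 1/(1 + u))
G = 39204 (G = 198**2 = 39204)
(42634 + G)*(w(204) + 30948) = (42634 + 39204)*(1/(1 + 204) + 30948) = 81838*(1/205 + 30948) = 81838*(6344341/205) = 519208178758/205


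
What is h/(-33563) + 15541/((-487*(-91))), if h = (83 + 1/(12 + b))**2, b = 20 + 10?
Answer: 54464151977/374827690692 ≈ 0.14530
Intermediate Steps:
b = 30
h = 12159169/1764 (h = (83 + 1/(12 + 30))**2 = (83 + 1/42)**2 = (3487/42)**2 = 12159169/1764 ≈ 6893.0)
h/(-33563) + 15541/((-487*(-91))) = (12159169/1764)/(-33563) + 15541/((-487*(-91))) = (12159169/1764)*(-1/33563) + 15541/44317 = -12159169/59205132 + 15541*(1/44317) = -12159169/59205132 + 15541/44317 = 54464151977/374827690692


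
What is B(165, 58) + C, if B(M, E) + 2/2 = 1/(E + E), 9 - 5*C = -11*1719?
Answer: 2193913/580 ≈ 3782.6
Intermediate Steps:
C = 18918/5 (C = 9/5 - (-11)*1719/5 = 9/5 - 1/5*(-18909) = 9/5 + 18909/5 = 18918/5 ≈ 3783.6)
B(M, E) = -1 + 1/(2*E) (B(M, E) = -1 + 1/(E + E) = -1 + 1/(2*E))
B(165, 58) + C = (1/2 - 1*58)/58 + 18918/5 = (1/2 - 58)/58 + 18918/5 = (1/58)*(-115/2) + 18918/5 = -115/116 + 18918/5 = 2193913/580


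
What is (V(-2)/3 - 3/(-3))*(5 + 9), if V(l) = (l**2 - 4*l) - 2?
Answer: 182/3 ≈ 60.667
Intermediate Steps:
V(l) = -2 + l**2 - 4*l
(V(-2)/3 - 3/(-3))*(5 + 9) = ((-2 + (-2)**2 - 4*(-2))/3 - 3/(-3))*(5 + 9) = ((-2 + 4 + 8)*(1/3) - 3*(-1/3))*14 = (10*(1/3) + 1)*14 = (10/3 + 1)*14 = (13/3)*14 = 182/3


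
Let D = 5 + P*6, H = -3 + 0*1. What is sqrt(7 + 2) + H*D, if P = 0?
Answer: -12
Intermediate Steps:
H = -3 (H = -3 + 0 = -3)
D = 5 (D = 5 + 0*6 = 5 + 0 = 5)
sqrt(7 + 2) + H*D = sqrt(7 + 2) - 3*5 = sqrt(9) - 15 = 3 - 15 = -12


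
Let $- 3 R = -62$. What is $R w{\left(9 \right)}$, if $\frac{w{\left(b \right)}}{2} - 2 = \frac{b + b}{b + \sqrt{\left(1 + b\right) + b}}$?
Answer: $\frac{572}{3} - 12 \sqrt{19} \approx 138.36$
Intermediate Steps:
$R = \frac{62}{3}$ ($R = \left(- \frac{1}{3}\right) \left(-62\right) = \frac{62}{3} \approx 20.667$)
$w{\left(b \right)} = 4 + \frac{4 b}{b + \sqrt{1 + 2 b}}$ ($w{\left(b \right)} = 4 + 2 \frac{b + b}{b + \sqrt{\left(1 + b\right) + b}} = 4 + 2 \frac{2 b}{b + \sqrt{1 + 2 b}} = 4 + \frac{4 b}{b + \sqrt{1 + 2 b}}$)
$R w{\left(9 \right)} = \frac{62 \frac{4 \left(\sqrt{1 + 2 \cdot 9} + 2 \cdot 9\right)}{9 + \sqrt{1 + 2 \cdot 9}}}{3} = \frac{62 \frac{4 \left(\sqrt{1 + 18} + 18\right)}{9 + \sqrt{1 + 18}}}{3} = \frac{62 \frac{4 \left(\sqrt{19} + 18\right)}{9 + \sqrt{19}}}{3} = \frac{62 \frac{4 \left(18 + \sqrt{19}\right)}{9 + \sqrt{19}}}{3} = \frac{248 \left(18 + \sqrt{19}\right)}{3 \left(9 + \sqrt{19}\right)}$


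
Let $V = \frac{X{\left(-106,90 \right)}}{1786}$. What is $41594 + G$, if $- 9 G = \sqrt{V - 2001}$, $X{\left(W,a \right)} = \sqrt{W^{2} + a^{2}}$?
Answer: $41594 - \frac{\sqrt{-1595695449 + 893 \sqrt{4834}}}{8037} \approx 41594.0 - 4.9702 i$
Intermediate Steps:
$V = \frac{\sqrt{4834}}{893}$ ($V = \frac{\sqrt{\left(-106\right)^{2} + 90^{2}}}{1786} = \sqrt{11236 + 8100} \cdot \frac{1}{1786} = \sqrt{19336} \cdot \frac{1}{1786} = 2 \sqrt{4834} \cdot \frac{1}{1786} = \frac{\sqrt{4834}}{893} \approx 0.077858$)
$G = - \frac{\sqrt{-2001 + \frac{\sqrt{4834}}{893}}}{9}$ ($G = - \frac{\sqrt{\frac{\sqrt{4834}}{893} - 2001}}{9} = - \frac{\sqrt{-2001 + \frac{\sqrt{4834}}{893}}}{9} \approx - 4.9702 i$)
$41594 + G = 41594 - \frac{i \sqrt{1595695449 - 893 \sqrt{4834}}}{8037}$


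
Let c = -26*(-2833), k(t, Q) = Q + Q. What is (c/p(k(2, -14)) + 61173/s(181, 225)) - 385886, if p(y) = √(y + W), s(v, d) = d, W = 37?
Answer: -27079609/75 ≈ -3.6106e+5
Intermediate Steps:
k(t, Q) = 2*Q
p(y) = √(37 + y) (p(y) = √(y + 37) = √(37 + y))
c = 73658
(c/p(k(2, -14)) + 61173/s(181, 225)) - 385886 = (73658/(√(37 + 2*(-14))) + 61173/225) - 385886 = (73658/(√(37 - 28)) + 61173*(1/225)) - 385886 = (73658/(√9) + 6797/25) - 385886 = (73658/3 + 6797/25) - 385886 = 1861841/75 - 385886 = -27079609/75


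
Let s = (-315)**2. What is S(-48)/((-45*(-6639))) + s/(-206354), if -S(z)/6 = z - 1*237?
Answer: -650913323/1369984206 ≈ -0.47512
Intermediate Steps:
s = 99225
S(z) = 1422 - 6*z (S(z) = -6*(z - 1*237) = -6*(z - 237) = -6*(-237 + z) = 1422 - 6*z)
S(-48)/((-45*(-6639))) + s/(-206354) = (1422 - 6*(-48))/((-45*(-6639))) + 99225/(-206354) = (1422 + 288)/298755 + 99225*(-1/206354) = 1710*(1/298755) - 99225/206354 = 38/6639 - 99225/206354 = -650913323/1369984206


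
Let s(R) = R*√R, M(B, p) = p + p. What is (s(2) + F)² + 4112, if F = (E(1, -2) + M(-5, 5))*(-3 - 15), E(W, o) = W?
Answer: 43324 - 792*√2 ≈ 42204.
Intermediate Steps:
M(B, p) = 2*p
s(R) = R^(3/2)
F = -198 (F = (1 + 2*5)*(-3 - 15) = (1 + 10)*(-18) = 11*(-18) = -198)
(s(2) + F)² + 4112 = (2^(3/2) - 198)² + 4112 = (2*√2 - 198)² + 4112 = (-198 + 2*√2)² + 4112 = 4112 + (-198 + 2*√2)²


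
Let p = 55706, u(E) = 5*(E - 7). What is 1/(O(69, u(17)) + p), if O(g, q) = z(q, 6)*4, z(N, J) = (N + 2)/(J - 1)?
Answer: 5/278738 ≈ 1.7938e-5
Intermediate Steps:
u(E) = -35 + 5*E (u(E) = 5*(-7 + E) = -35 + 5*E)
z(N, J) = (2 + N)/(-1 + J)
O(g, q) = 8/5 + 4*q/5 (O(g, q) = ((2 + q)/(-1 + 6))*4 = ((2 + q)/5)*4 = (2/5 + q/5)*4 = 8/5 + 4*q/5)
1/(O(69, u(17)) + p) = 1/((8/5 + 4*(-35 + 5*17)/5) + 55706) = 1/((8/5 + 4*(-35 + 85)/5) + 55706) = 1/((8/5 + (4/5)*50) + 55706) = 1/((8/5 + 40) + 55706) = 1/(208/5 + 55706) = 1/(278738/5) = 5/278738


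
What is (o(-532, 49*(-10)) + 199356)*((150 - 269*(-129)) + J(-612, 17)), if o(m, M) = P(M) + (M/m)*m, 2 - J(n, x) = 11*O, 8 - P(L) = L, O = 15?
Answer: 6915538432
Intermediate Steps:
P(L) = 8 - L
J(n, x) = -163 (J(n, x) = 2 - 11*15 = 2 - 1*165 = 2 - 165 = -163)
o(m, M) = 8 (o(m, M) = (8 - M) + (M/m)*m = (8 - M) + M = 8)
(o(-532, 49*(-10)) + 199356)*((150 - 269*(-129)) + J(-612, 17)) = (8 + 199356)*((150 - 269*(-129)) - 163) = 199364*((150 + 34701) - 163) = 199364*(34851 - 163) = 199364*34688 = 6915538432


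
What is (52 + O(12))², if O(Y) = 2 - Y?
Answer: 1764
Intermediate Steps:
(52 + O(12))² = (52 + (2 - 1*12))² = (52 + (2 - 12))² = (52 - 10)² = 42² = 1764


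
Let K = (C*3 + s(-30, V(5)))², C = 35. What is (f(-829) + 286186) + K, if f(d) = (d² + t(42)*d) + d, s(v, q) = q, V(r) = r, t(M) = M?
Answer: 949880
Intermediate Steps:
K = 12100 (K = (35*3 + 5)² = (105 + 5)² = 110² = 12100)
f(d) = d² + 43*d (f(d) = (d² + 42*d) + d = d² + 43*d)
(f(-829) + 286186) + K = (-829*(43 - 829) + 286186) + 12100 = (-829*(-786) + 286186) + 12100 = (651594 + 286186) + 12100 = 937780 + 12100 = 949880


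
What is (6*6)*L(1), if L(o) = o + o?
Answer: 72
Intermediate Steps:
L(o) = 2*o
(6*6)*L(1) = (6*6)*(2*1) = 36*2 = 72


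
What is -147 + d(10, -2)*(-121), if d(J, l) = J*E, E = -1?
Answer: 1063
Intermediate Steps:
d(J, l) = -J (d(J, l) = J*(-1) = -J)
-147 + d(10, -2)*(-121) = -147 - 1*10*(-121) = -147 - 10*(-121) = -147 + 1210 = 1063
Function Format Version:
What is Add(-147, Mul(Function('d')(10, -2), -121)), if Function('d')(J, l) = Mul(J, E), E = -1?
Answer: 1063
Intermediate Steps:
Function('d')(J, l) = Mul(-1, J) (Function('d')(J, l) = Mul(J, -1) = Mul(-1, J))
Add(-147, Mul(Function('d')(10, -2), -121)) = Add(-147, Mul(Mul(-1, 10), -121)) = Add(-147, Mul(-10, -121)) = Add(-147, 1210) = 1063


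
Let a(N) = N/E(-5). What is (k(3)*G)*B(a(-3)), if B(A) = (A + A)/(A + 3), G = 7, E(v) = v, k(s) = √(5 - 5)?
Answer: 0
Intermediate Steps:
k(s) = 0 (k(s) = √0 = 0)
a(N) = -N/5 (a(N) = N/(-5) = N*(-⅕) = -N/5)
B(A) = 2*A/(3 + A) (B(A) = (2*A)/(3 + A) = 2*A/(3 + A))
(k(3)*G)*B(a(-3)) = (0*7)*(2*(-⅕*(-3))/(3 - ⅕*(-3))) = 0*(2*(⅗)/(3 + ⅗)) = 0*(2*(⅗)/(18/5)) = 0*(2*(⅗)*(5/18)) = 0*(⅓) = 0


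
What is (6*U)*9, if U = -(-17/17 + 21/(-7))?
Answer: 216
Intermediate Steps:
U = 4 (U = -(-17*1/17 + 21*(-⅐)) = -(-1 - 3) = -1*(-4) = 4)
(6*U)*9 = (6*4)*9 = 24*9 = 216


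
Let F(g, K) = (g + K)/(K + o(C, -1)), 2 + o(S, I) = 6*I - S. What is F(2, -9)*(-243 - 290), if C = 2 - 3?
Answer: -3731/16 ≈ -233.19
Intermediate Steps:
C = -1
o(S, I) = -2 - S + 6*I (o(S, I) = -2 + (6*I - S) = -2 + (-S + 6*I) = -2 - S + 6*I)
F(g, K) = (K + g)/(-7 + K) (F(g, K) = (g + K)/(K + (-2 - 1*(-1) + 6*(-1))) = (K + g)/(K + (-2 + 1 - 6)) = (K + g)/(K - 7) = (K + g)/(-7 + K))
F(2, -9)*(-243 - 290) = ((-9 + 2)/(-7 - 9))*(-243 - 290) = (-7/(-16))*(-533) = -1/16*(-7)*(-533) = (7/16)*(-533) = -3731/16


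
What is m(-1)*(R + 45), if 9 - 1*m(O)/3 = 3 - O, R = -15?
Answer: 450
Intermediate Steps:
m(O) = 18 + 3*O (m(O) = 27 - 3*(3 - O) = 27 + (-9 + 3*O) = 18 + 3*O)
m(-1)*(R + 45) = (18 + 3*(-1))*(-15 + 45) = (18 - 3)*30 = 15*30 = 450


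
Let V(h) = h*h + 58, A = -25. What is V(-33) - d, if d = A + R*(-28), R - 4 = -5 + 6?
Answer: 1312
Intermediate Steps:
R = 5 (R = 4 + (-5 + 6) = 4 + 1 = 5)
V(h) = 58 + h² (V(h) = h² + 58 = 58 + h²)
d = -165 (d = -25 + 5*(-28) = -25 - 140 = -165)
V(-33) - d = (58 + (-33)²) - 1*(-165) = (58 + 1089) + 165 = 1147 + 165 = 1312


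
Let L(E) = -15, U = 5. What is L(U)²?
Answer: 225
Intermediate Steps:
L(U)² = (-15)² = 225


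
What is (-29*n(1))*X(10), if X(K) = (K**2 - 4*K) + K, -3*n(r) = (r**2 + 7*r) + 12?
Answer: 40600/3 ≈ 13533.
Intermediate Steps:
n(r) = -4 - 7*r/3 - r**2/3 (n(r) = -((r**2 + 7*r) + 12)/3 = -(12 + r**2 + 7*r)/3 = -4 - 7*r/3 - r**2/3)
X(K) = K**2 - 3*K
(-29*n(1))*X(10) = (-29*(-4 - 7/3*1 - 1/3*1**2))*(10*(-3 + 10)) = (-29*(-4 - 7/3 - 1/3*1))*(10*7) = -29*(-4 - 7/3 - 1/3)*70 = -29*(-20/3)*70 = (580/3)*70 = 40600/3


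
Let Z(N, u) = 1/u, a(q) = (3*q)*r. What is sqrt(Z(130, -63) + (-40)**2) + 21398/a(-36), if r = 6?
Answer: -10699/324 + sqrt(705593)/21 ≈ 6.9782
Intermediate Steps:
a(q) = 18*q (a(q) = (3*q)*6 = 18*q)
sqrt(Z(130, -63) + (-40)**2) + 21398/a(-36) = sqrt(1/(-63) + (-40)**2) + 21398/((18*(-36))) = sqrt(-1/63 + 1600) + 21398/(-648) = sqrt(100799/63) + 21398*(-1/648) = sqrt(705593)/21 - 10699/324 = -10699/324 + sqrt(705593)/21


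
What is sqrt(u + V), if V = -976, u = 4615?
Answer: sqrt(3639) ≈ 60.324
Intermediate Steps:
sqrt(u + V) = sqrt(4615 - 976) = sqrt(3639)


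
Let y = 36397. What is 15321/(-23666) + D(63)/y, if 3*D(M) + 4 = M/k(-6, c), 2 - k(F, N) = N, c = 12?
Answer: -4182897677/6460285515 ≈ -0.64748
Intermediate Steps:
k(F, N) = 2 - N
D(M) = -4/3 - M/30 (D(M) = -4/3 + (M/(2 - 1*12))/3 = -4/3 + (M/(2 - 12))/3 = -4/3 + (M/(-10))/3 = -4/3 + (M*(-⅒))/3 = -4/3 + (-M/10)/3 = -4/3 - M/30)
15321/(-23666) + D(63)/y = 15321/(-23666) + (-4/3 - 1/30*63)/36397 = 15321*(-1/23666) + (-4/3 - 21/10)*(1/36397) = -15321/23666 - 103/30*1/36397 = -15321/23666 - 103/1091910 = -4182897677/6460285515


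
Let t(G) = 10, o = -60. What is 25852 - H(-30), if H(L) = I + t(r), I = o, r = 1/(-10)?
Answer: 25902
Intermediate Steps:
r = -⅒ ≈ -0.10000
I = -60
H(L) = -50 (H(L) = -60 + 10 = -50)
25852 - H(-30) = 25852 - 1*(-50) = 25852 + 50 = 25902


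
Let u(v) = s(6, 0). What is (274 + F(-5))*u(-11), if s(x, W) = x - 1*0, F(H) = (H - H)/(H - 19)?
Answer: 1644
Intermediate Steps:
F(H) = 0 (F(H) = 0/(-19 + H) = 0)
s(x, W) = x (s(x, W) = x + 0 = x)
u(v) = 6
(274 + F(-5))*u(-11) = (274 + 0)*6 = 274*6 = 1644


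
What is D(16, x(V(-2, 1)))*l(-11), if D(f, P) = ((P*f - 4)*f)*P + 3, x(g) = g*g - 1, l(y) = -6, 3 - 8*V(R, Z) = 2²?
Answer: -15075/8 ≈ -1884.4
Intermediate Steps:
V(R, Z) = -⅛ (V(R, Z) = 3/8 - ⅛*2² = 3/8 - ⅛*4 = 3/8 - ½ = -⅛)
x(g) = -1 + g² (x(g) = g² - 1 = -1 + g²)
D(f, P) = 3 + P*f*(-4 + P*f) (D(f, P) = ((-4 + P*f)*f)*P + 3 = (f*(-4 + P*f))*P + 3 = P*f*(-4 + P*f) + 3 = 3 + P*f*(-4 + P*f))
D(16, x(V(-2, 1)))*l(-11) = (3 + (-1 + (-⅛)²)²*16² - 4*(-1 + (-⅛)²)*16)*(-6) = (3 + (-1 + 1/64)²*256 - 4*(-1 + 1/64)*16)*(-6) = (3 + (-63/64)²*256 - 4*(-63/64)*16)*(-6) = (3 + (3969/4096)*256 + 63)*(-6) = (3 + 3969/16 + 63)*(-6) = (5025/16)*(-6) = -15075/8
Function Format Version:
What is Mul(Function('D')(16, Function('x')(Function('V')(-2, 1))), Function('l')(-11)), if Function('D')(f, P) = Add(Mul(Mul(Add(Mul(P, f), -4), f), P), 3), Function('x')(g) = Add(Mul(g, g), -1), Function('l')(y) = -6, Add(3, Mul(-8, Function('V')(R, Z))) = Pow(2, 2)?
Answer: Rational(-15075, 8) ≈ -1884.4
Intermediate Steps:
Function('V')(R, Z) = Rational(-1, 8) (Function('V')(R, Z) = Add(Rational(3, 8), Mul(Rational(-1, 8), Pow(2, 2))) = Add(Rational(3, 8), Mul(Rational(-1, 8), 4)) = Add(Rational(3, 8), Rational(-1, 2)) = Rational(-1, 8))
Function('x')(g) = Add(-1, Pow(g, 2)) (Function('x')(g) = Add(Pow(g, 2), -1) = Add(-1, Pow(g, 2)))
Function('D')(f, P) = Add(3, Mul(P, f, Add(-4, Mul(P, f)))) (Function('D')(f, P) = Add(Mul(Mul(Add(-4, Mul(P, f)), f), P), 3) = Add(Mul(Mul(f, Add(-4, Mul(P, f))), P), 3) = Add(Mul(P, f, Add(-4, Mul(P, f))), 3) = Add(3, Mul(P, f, Add(-4, Mul(P, f)))))
Mul(Function('D')(16, Function('x')(Function('V')(-2, 1))), Function('l')(-11)) = Mul(Add(3, Mul(Pow(Add(-1, Pow(Rational(-1, 8), 2)), 2), Pow(16, 2)), Mul(-4, Add(-1, Pow(Rational(-1, 8), 2)), 16)), -6) = Mul(Add(3, Mul(Pow(Add(-1, Rational(1, 64)), 2), 256), Mul(-4, Add(-1, Rational(1, 64)), 16)), -6) = Mul(Add(3, Mul(Pow(Rational(-63, 64), 2), 256), Mul(-4, Rational(-63, 64), 16)), -6) = Mul(Add(3, Mul(Rational(3969, 4096), 256), 63), -6) = Mul(Add(3, Rational(3969, 16), 63), -6) = Mul(Rational(5025, 16), -6) = Rational(-15075, 8)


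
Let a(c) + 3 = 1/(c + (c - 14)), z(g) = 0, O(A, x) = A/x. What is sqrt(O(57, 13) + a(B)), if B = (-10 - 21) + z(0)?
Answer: sqrt(334685)/494 ≈ 1.1711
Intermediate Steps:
O(A, x) = A/x
B = -31 (B = (-10 - 21) + 0 = -31 + 0 = -31)
a(c) = -3 + 1/(-14 + 2*c) (a(c) = -3 + 1/(c + (c - 14)) = -3 + 1/(c + (-14 + c)) = -3 + 1/(-14 + 2*c))
sqrt(O(57, 13) + a(B)) = sqrt(57/13 + (43 - 6*(-31))/(2*(-7 - 31))) = sqrt(57*(1/13) + (1/2)*(43 + 186)/(-38)) = sqrt(57/13 + (1/2)*(-1/38)*229) = sqrt(57/13 - 229/76) = sqrt(1355/988) = sqrt(334685)/494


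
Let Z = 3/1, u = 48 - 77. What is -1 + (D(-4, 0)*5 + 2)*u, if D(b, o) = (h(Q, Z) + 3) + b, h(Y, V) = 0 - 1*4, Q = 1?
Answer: 666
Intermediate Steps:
u = -29
Z = 3 (Z = 3*1 = 3)
h(Y, V) = -4 (h(Y, V) = 0 - 4 = -4)
D(b, o) = -1 + b (D(b, o) = (-4 + 3) + b = -1 + b)
-1 + (D(-4, 0)*5 + 2)*u = -1 + ((-1 - 4)*5 + 2)*(-29) = -1 + (-5*5 + 2)*(-29) = -1 + (-25 + 2)*(-29) = -1 - 23*(-29) = -1 + 667 = 666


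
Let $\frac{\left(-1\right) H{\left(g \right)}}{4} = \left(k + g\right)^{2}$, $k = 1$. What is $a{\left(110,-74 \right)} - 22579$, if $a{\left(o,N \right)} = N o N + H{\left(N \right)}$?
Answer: $558465$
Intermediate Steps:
$H{\left(g \right)} = - 4 \left(1 + g\right)^{2}$
$a{\left(o,N \right)} = - 4 \left(1 + N\right)^{2} + o N^{2}$ ($a{\left(o,N \right)} = N o N - 4 \left(1 + N\right)^{2} = o N^{2} - 4 \left(1 + N\right)^{2} = - 4 \left(1 + N\right)^{2} + o N^{2}$)
$a{\left(110,-74 \right)} - 22579 = \left(- 4 \left(1 - 74\right)^{2} + 110 \left(-74\right)^{2}\right) - 22579 = \left(- 4 \left(-73\right)^{2} + 110 \cdot 5476\right) - 22579 = \left(\left(-4\right) 5329 + 602360\right) - 22579 = \left(-21316 + 602360\right) - 22579 = 581044 - 22579 = 558465$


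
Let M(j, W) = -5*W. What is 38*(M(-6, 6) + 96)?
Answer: 2508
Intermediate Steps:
38*(M(-6, 6) + 96) = 38*(-5*6 + 96) = 38*(-30 + 96) = 38*66 = 2508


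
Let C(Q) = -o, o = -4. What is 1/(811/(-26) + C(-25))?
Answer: -26/707 ≈ -0.036775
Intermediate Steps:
C(Q) = 4 (C(Q) = -1*(-4) = 4)
1/(811/(-26) + C(-25)) = 1/(811/(-26) + 4) = 1/(811*(-1/26) + 4) = 1/(-811/26 + 4) = 1/(-707/26) = -26/707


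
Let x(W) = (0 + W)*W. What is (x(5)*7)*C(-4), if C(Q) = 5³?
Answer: 21875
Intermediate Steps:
x(W) = W² (x(W) = W*W = W²)
C(Q) = 125
(x(5)*7)*C(-4) = (5²*7)*125 = (25*7)*125 = 175*125 = 21875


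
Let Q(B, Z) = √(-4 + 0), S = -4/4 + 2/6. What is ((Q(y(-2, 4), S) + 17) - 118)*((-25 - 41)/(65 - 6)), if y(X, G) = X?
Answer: 6666/59 - 132*I/59 ≈ 112.98 - 2.2373*I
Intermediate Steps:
S = -⅔ (S = -4*¼ + 2*(⅙) = -1 + ⅓ = -⅔ ≈ -0.66667)
Q(B, Z) = 2*I (Q(B, Z) = √(-4) = 2*I)
((Q(y(-2, 4), S) + 17) - 118)*((-25 - 41)/(65 - 6)) = ((2*I + 17) - 118)*((-25 - 41)/(65 - 6)) = ((17 + 2*I) - 118)*(-66/59) = (-101 + 2*I)*(-66*1/59) = (-101 + 2*I)*(-66/59) = 6666/59 - 132*I/59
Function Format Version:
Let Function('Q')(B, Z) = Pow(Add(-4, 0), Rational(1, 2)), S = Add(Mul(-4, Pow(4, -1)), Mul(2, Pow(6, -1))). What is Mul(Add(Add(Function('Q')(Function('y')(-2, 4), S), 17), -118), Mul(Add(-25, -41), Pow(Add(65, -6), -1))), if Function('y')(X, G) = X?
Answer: Add(Rational(6666, 59), Mul(Rational(-132, 59), I)) ≈ Add(112.98, Mul(-2.2373, I))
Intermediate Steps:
S = Rational(-2, 3) (S = Add(Mul(-4, Rational(1, 4)), Mul(2, Rational(1, 6))) = Add(-1, Rational(1, 3)) = Rational(-2, 3) ≈ -0.66667)
Function('Q')(B, Z) = Mul(2, I) (Function('Q')(B, Z) = Pow(-4, Rational(1, 2)) = Mul(2, I))
Mul(Add(Add(Function('Q')(Function('y')(-2, 4), S), 17), -118), Mul(Add(-25, -41), Pow(Add(65, -6), -1))) = Mul(Add(Add(Mul(2, I), 17), -118), Mul(Add(-25, -41), Pow(Add(65, -6), -1))) = Mul(Add(Add(17, Mul(2, I)), -118), Mul(-66, Pow(59, -1))) = Mul(Add(-101, Mul(2, I)), Mul(-66, Rational(1, 59))) = Mul(Add(-101, Mul(2, I)), Rational(-66, 59)) = Add(Rational(6666, 59), Mul(Rational(-132, 59), I))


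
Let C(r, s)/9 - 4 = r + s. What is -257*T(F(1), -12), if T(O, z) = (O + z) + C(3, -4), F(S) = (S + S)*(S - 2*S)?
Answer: -3341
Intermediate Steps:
F(S) = -2*S² (F(S) = (2*S)*(-S) = -2*S²)
C(r, s) = 36 + 9*r + 9*s (C(r, s) = 36 + 9*(r + s) = 36 + (9*r + 9*s) = 36 + 9*r + 9*s)
T(O, z) = 27 + O + z (T(O, z) = (O + z) + (36 + 9*3 + 9*(-4)) = (O + z) + (36 + 27 - 36) = (O + z) + 27 = 27 + O + z)
-257*T(F(1), -12) = -257*(27 - 2*1² - 12) = -257*(27 - 2*1 - 12) = -257*(27 - 2 - 12) = -257*13 = -3341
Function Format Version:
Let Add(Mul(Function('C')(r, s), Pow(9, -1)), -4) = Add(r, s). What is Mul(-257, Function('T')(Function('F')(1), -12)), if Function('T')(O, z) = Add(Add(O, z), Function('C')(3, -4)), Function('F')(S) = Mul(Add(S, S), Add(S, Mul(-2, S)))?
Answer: -3341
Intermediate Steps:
Function('F')(S) = Mul(-2, Pow(S, 2)) (Function('F')(S) = Mul(Mul(2, S), Mul(-1, S)) = Mul(-2, Pow(S, 2)))
Function('C')(r, s) = Add(36, Mul(9, r), Mul(9, s)) (Function('C')(r, s) = Add(36, Mul(9, Add(r, s))) = Add(36, Add(Mul(9, r), Mul(9, s))) = Add(36, Mul(9, r), Mul(9, s)))
Function('T')(O, z) = Add(27, O, z) (Function('T')(O, z) = Add(Add(O, z), Add(36, Mul(9, 3), Mul(9, -4))) = Add(Add(O, z), Add(36, 27, -36)) = Add(Add(O, z), 27) = Add(27, O, z))
Mul(-257, Function('T')(Function('F')(1), -12)) = Mul(-257, Add(27, Mul(-2, Pow(1, 2)), -12)) = Mul(-257, Add(27, Mul(-2, 1), -12)) = Mul(-257, Add(27, -2, -12)) = Mul(-257, 13) = -3341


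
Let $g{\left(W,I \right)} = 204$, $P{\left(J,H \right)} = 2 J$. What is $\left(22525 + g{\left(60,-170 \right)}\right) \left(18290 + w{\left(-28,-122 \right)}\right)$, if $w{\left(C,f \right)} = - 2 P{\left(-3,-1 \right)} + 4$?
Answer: $416077074$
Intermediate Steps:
$w{\left(C,f \right)} = 16$ ($w{\left(C,f \right)} = - 2 \cdot 2 \left(-3\right) + 4 = \left(-2\right) \left(-6\right) + 4 = 12 + 4 = 16$)
$\left(22525 + g{\left(60,-170 \right)}\right) \left(18290 + w{\left(-28,-122 \right)}\right) = \left(22525 + 204\right) \left(18290 + 16\right) = 22729 \cdot 18306 = 416077074$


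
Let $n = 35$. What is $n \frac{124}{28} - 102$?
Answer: $53$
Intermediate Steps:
$n \frac{124}{28} - 102 = 35 \cdot \frac{124}{28} - 102 = 35 \cdot 124 \cdot \frac{1}{28} - 102 = 35 \cdot \frac{31}{7} - 102 = 155 - 102 = 53$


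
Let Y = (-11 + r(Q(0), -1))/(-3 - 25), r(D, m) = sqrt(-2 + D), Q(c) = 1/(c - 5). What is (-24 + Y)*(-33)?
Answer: 21813/28 + 33*I*sqrt(55)/140 ≈ 779.04 + 1.7481*I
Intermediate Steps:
Q(c) = 1/(-5 + c)
Y = 11/28 - I*sqrt(55)/140 (Y = (-11 + sqrt(-2 + 1/(-5 + 0)))/(-3 - 25) = (-11 + sqrt(-2 + 1/(-5)))/(-28) = (-11 + sqrt(-2 - 1/5))*(-1/28) = (-11 + sqrt(-11/5))*(-1/28) = (-11 + I*sqrt(55)/5)*(-1/28) = 11/28 - I*sqrt(55)/140 ≈ 0.39286 - 0.052973*I)
(-24 + Y)*(-33) = (-24 + (11/28 - I*sqrt(55)/140))*(-33) = (-661/28 - I*sqrt(55)/140)*(-33) = 21813/28 + 33*I*sqrt(55)/140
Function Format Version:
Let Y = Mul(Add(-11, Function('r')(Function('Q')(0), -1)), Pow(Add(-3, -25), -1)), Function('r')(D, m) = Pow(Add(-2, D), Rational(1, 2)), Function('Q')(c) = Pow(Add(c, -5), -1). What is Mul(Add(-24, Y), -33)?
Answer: Add(Rational(21813, 28), Mul(Rational(33, 140), I, Pow(55, Rational(1, 2)))) ≈ Add(779.04, Mul(1.7481, I))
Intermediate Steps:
Function('Q')(c) = Pow(Add(-5, c), -1)
Y = Add(Rational(11, 28), Mul(Rational(-1, 140), I, Pow(55, Rational(1, 2)))) (Y = Mul(Add(-11, Pow(Add(-2, Pow(Add(-5, 0), -1)), Rational(1, 2))), Pow(Add(-3, -25), -1)) = Mul(Add(-11, Pow(Add(-2, Pow(-5, -1)), Rational(1, 2))), Pow(-28, -1)) = Mul(Add(-11, Pow(Add(-2, Rational(-1, 5)), Rational(1, 2))), Rational(-1, 28)) = Mul(Add(-11, Pow(Rational(-11, 5), Rational(1, 2))), Rational(-1, 28)) = Mul(Add(-11, Mul(Rational(1, 5), I, Pow(55, Rational(1, 2)))), Rational(-1, 28)) = Add(Rational(11, 28), Mul(Rational(-1, 140), I, Pow(55, Rational(1, 2)))) ≈ Add(0.39286, Mul(-0.052973, I)))
Mul(Add(-24, Y), -33) = Mul(Add(-24, Add(Rational(11, 28), Mul(Rational(-1, 140), I, Pow(55, Rational(1, 2))))), -33) = Mul(Add(Rational(-661, 28), Mul(Rational(-1, 140), I, Pow(55, Rational(1, 2)))), -33) = Add(Rational(21813, 28), Mul(Rational(33, 140), I, Pow(55, Rational(1, 2))))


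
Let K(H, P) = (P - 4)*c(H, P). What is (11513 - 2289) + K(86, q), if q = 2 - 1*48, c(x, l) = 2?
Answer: 9124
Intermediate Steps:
q = -46 (q = 2 - 48 = -46)
K(H, P) = -8 + 2*P (K(H, P) = (P - 4)*2 = (-4 + P)*2 = -8 + 2*P)
(11513 - 2289) + K(86, q) = (11513 - 2289) + (-8 + 2*(-46)) = 9224 + (-8 - 92) = 9224 - 100 = 9124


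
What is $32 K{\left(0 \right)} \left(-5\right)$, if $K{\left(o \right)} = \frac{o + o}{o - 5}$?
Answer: $0$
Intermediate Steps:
$K{\left(o \right)} = \frac{2 o}{-5 + o}$
$32 K{\left(0 \right)} \left(-5\right) = 32 \cdot 2 \cdot 0 \frac{1}{-5 + 0} \left(-5\right) = 32 \cdot 2 \cdot 0 \frac{1}{-5} \left(-5\right) = 32 \cdot 2 \cdot 0 \left(- \frac{1}{5}\right) \left(-5\right) = 32 \cdot 0 \left(-5\right) = 0 \left(-5\right) = 0$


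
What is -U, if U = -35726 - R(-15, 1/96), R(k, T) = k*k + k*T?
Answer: 1150427/32 ≈ 35951.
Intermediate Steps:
R(k, T) = k² + T*k
U = -1150427/32 (U = -35726 - (-15)*(1/96 - 15) = -35726 - (-15)*(-1439)/96 = -35726 - 1*7195/32 = -35726 - 7195/32 = -1150427/32 ≈ -35951.)
-U = -1*(-1150427/32) = 1150427/32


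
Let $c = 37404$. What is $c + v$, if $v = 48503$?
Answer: $85907$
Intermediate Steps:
$c + v = 37404 + 48503 = 85907$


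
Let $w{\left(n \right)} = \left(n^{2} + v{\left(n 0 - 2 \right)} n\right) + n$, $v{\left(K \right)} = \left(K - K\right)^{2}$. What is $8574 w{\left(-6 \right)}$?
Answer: $257220$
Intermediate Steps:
$v{\left(K \right)} = 0$ ($v{\left(K \right)} = 0^{2} = 0$)
$w{\left(n \right)} = n + n^{2}$ ($w{\left(n \right)} = \left(n^{2} + 0 n\right) + n = \left(n^{2} + 0\right) + n = n^{2} + n = n + n^{2}$)
$8574 w{\left(-6 \right)} = 8574 \left(- 6 \left(1 - 6\right)\right) = 8574 \left(\left(-6\right) \left(-5\right)\right) = 8574 \cdot 30 = 257220$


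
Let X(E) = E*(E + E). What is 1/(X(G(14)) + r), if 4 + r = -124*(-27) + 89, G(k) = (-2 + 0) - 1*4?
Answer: 1/3505 ≈ 0.00028531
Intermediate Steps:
G(k) = -6 (G(k) = -2 - 4 = -6)
r = 3433 (r = -4 + (-124*(-27) + 89) = -4 + (3348 + 89) = -4 + 3437 = 3433)
X(E) = 2*E**2 (X(E) = E*(2*E) = 2*E**2)
1/(X(G(14)) + r) = 1/(2*(-6)**2 + 3433) = 1/(2*36 + 3433) = 1/(72 + 3433) = 1/3505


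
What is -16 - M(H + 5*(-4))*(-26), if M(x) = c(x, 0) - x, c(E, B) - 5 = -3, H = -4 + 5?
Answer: 530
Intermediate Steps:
H = 1
c(E, B) = 2 (c(E, B) = 5 - 3 = 2)
M(x) = 2 - x
-16 - M(H + 5*(-4))*(-26) = -16 - (2 - (1 + 5*(-4)))*(-26) = -16 - (2 - (1 - 20))*(-26) = -16 - (2 - 1*(-19))*(-26) = -16 - (2 + 19)*(-26) = -16 - 1*21*(-26) = -16 - 21*(-26) = -16 + 546 = 530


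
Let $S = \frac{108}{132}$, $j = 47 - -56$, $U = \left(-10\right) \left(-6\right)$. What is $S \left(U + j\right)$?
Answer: $\frac{1467}{11} \approx 133.36$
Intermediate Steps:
$U = 60$
$j = 103$ ($j = 47 + 56 = 103$)
$S = \frac{9}{11}$ ($S = 108 \cdot \frac{1}{132} = \frac{9}{11} \approx 0.81818$)
$S \left(U + j\right) = \frac{9 \left(60 + 103\right)}{11} = \frac{9}{11} \cdot 163 = \frac{1467}{11}$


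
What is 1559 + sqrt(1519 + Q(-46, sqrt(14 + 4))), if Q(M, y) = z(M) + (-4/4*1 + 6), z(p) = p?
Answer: 1559 + sqrt(1478) ≈ 1597.4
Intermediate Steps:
Q(M, y) = 5 + M (Q(M, y) = M + (-4/4*1 + 6) = M + (-4*1/4*1 + 6) = M + (-1*1 + 6) = M + (-1 + 6) = M + 5 = 5 + M)
1559 + sqrt(1519 + Q(-46, sqrt(14 + 4))) = 1559 + sqrt(1519 + (5 - 46)) = 1559 + sqrt(1519 - 41) = 1559 + sqrt(1478)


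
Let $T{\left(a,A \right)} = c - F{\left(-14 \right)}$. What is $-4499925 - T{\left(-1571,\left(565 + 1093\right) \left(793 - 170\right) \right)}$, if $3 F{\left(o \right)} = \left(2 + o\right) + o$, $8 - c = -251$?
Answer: $- \frac{13500578}{3} \approx -4.5002 \cdot 10^{6}$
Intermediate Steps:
$c = 259$ ($c = 8 - -251 = 8 + 251 = 259$)
$F{\left(o \right)} = \frac{2}{3} + \frac{2 o}{3}$ ($F{\left(o \right)} = \frac{\left(2 + o\right) + o}{3} = \frac{2 + 2 o}{3} = \frac{2}{3} + \frac{2 o}{3}$)
$T{\left(a,A \right)} = \frac{803}{3}$ ($T{\left(a,A \right)} = 259 - \left(\frac{2}{3} + \frac{2}{3} \left(-14\right)\right) = 259 - \left(\frac{2}{3} - \frac{28}{3}\right) = 259 - - \frac{26}{3} = 259 + \frac{26}{3} = \frac{803}{3}$)
$-4499925 - T{\left(-1571,\left(565 + 1093\right) \left(793 - 170\right) \right)} = -4499925 - \frac{803}{3} = - \frac{13500578}{3}$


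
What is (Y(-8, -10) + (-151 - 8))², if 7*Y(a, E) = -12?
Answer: 1265625/49 ≈ 25829.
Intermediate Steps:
Y(a, E) = -12/7 (Y(a, E) = (⅐)*(-12) = -12/7)
(Y(-8, -10) + (-151 - 8))² = (-12/7 + (-151 - 8))² = (-12/7 - 159)² = (-1125/7)² = 1265625/49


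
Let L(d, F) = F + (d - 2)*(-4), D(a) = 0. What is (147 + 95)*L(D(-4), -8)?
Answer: 0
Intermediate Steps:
L(d, F) = 8 + F - 4*d (L(d, F) = F + (-2 + d)*(-4) = F + (8 - 4*d) = 8 + F - 4*d)
(147 + 95)*L(D(-4), -8) = (147 + 95)*(8 - 8 - 4*0) = 242*(8 - 8 + 0) = 242*0 = 0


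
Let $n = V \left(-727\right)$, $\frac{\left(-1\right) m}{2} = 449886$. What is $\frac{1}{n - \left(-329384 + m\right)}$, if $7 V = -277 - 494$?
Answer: $\frac{7}{9164609} \approx 7.6381 \cdot 10^{-7}$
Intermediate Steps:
$m = -899772$ ($m = \left(-2\right) 449886 = -899772$)
$V = - \frac{771}{7}$ ($V = \frac{-277 - 494}{7} = \frac{1}{7} \left(-771\right) = - \frac{771}{7} \approx -110.14$)
$n = \frac{560517}{7}$ ($n = \left(- \frac{771}{7}\right) \left(-727\right) = \frac{560517}{7} \approx 80074.0$)
$\frac{1}{n - \left(-329384 + m\right)} = \frac{1}{\frac{560517}{7} + \left(329384 - -899772\right)} = \frac{1}{\frac{560517}{7} + \left(329384 + 899772\right)} = \frac{1}{\frac{560517}{7} + 1229156} = \frac{1}{\frac{9164609}{7}} = \frac{7}{9164609}$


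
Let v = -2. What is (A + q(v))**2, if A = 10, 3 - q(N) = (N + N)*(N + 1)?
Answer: 81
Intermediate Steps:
q(N) = 3 - 2*N*(1 + N) (q(N) = 3 - (N + N)*(N + 1) = 3 - 2*N*(1 + N))
(A + q(v))**2 = (10 + (3 - 2*(-2) - 2*(-2)**2))**2 = (10 + (3 + 4 - 2*4))**2 = (10 + (3 + 4 - 8))**2 = (10 - 1)**2 = 9**2 = 81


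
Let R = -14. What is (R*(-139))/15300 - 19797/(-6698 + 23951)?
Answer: -4987403/4888350 ≈ -1.0203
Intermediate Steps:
(R*(-139))/15300 - 19797/(-6698 + 23951) = -14*(-139)/15300 - 19797/(-6698 + 23951) = 1946*(1/15300) - 19797/17253 = 973/7650 - 19797*1/17253 = 973/7650 - 6599/5751 = -4987403/4888350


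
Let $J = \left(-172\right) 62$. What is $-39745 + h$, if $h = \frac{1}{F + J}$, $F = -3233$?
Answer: $- \frac{552336266}{13897} \approx -39745.0$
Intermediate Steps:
$J = -10664$
$h = - \frac{1}{13897}$ ($h = \frac{1}{-3233 - 10664} = \frac{1}{-13897} = - \frac{1}{13897} \approx -7.1958 \cdot 10^{-5}$)
$-39745 + h = -39745 - \frac{1}{13897} = - \frac{552336266}{13897}$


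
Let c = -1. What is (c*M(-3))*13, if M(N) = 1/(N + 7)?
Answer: -13/4 ≈ -3.2500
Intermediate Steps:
M(N) = 1/(7 + N)
(c*M(-3))*13 = -1/(7 - 3)*13 = -1/4*13 = -13/4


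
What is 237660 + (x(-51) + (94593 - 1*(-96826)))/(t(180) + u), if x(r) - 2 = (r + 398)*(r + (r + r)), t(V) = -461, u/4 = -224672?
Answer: 213691613010/899149 ≈ 2.3766e+5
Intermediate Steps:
u = -898688 (u = 4*(-224672) = -898688)
x(r) = 2 + 3*r*(398 + r) (x(r) = 2 + (r + 398)*(r + (r + r)) = 2 + (398 + r)*(r + 2*r) = 2 + (398 + r)*(3*r) = 2 + 3*r*(398 + r))
237660 + (x(-51) + (94593 - 1*(-96826)))/(t(180) + u) = 237660 + ((2 + 3*(-51)² + 1194*(-51)) + (94593 - 1*(-96826)))/(-461 - 898688) = 237660 + ((2 + 3*2601 - 60894) + (94593 + 96826))/(-899149) = 237660 + ((2 + 7803 - 60894) + 191419)*(-1/899149) = 237660 + (-53089 + 191419)*(-1/899149) = 237660 + 138330*(-1/899149) = 237660 - 138330/899149 = 213691613010/899149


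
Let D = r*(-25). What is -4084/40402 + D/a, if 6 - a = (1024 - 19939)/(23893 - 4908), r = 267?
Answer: -34136539047/35775971 ≈ -954.17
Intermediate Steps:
a = 26565/3797 (a = 6 - (1024 - 19939)/(23893 - 4908) = 6 - (-18915)/18985 = 6 - 1*(-3783/3797) = 6 + 3783/3797 = 26565/3797 ≈ 6.9963)
D = -6675 (D = 267*(-25) = -6675)
-4084/40402 + D/a = -4084/40402 - 6675/26565/3797 = -4084*1/40402 - 6675*3797/26565 = -2042/20201 - 1689665/1771 = -34136539047/35775971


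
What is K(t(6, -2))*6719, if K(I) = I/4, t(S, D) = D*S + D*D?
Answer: -13438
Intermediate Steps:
t(S, D) = D² + D*S (t(S, D) = D*S + D² = D² + D*S)
K(I) = I/4 (K(I) = I*(¼) = I/4)
K(t(6, -2))*6719 = ((-2*(-2 + 6))/4)*6719 = ((-2*4)/4)*6719 = ((¼)*(-8))*6719 = -2*6719 = -13438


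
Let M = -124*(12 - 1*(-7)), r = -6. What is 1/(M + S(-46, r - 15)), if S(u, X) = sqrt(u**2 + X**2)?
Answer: -2356/5548179 - sqrt(2557)/5548179 ≈ -0.00043376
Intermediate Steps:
S(u, X) = sqrt(X**2 + u**2)
M = -2356 (M = -124*(12 + 7) = -124*19 = -2356)
1/(M + S(-46, r - 15)) = 1/(-2356 + sqrt((-6 - 15)**2 + (-46)**2)) = 1/(-2356 + sqrt((-21)**2 + 2116)) = 1/(-2356 + sqrt(441 + 2116)) = 1/(-2356 + sqrt(2557))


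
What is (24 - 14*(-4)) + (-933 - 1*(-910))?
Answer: 57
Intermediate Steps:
(24 - 14*(-4)) + (-933 - 1*(-910)) = (24 + 56) + (-933 + 910) = 80 - 23 = 57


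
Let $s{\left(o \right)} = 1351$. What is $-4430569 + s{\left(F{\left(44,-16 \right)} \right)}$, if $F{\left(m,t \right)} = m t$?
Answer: $-4429218$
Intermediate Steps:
$-4430569 + s{\left(F{\left(44,-16 \right)} \right)} = -4430569 + 1351 = -4429218$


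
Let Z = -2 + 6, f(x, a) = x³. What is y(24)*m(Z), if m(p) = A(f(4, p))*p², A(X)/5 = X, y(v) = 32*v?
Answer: 3932160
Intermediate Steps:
A(X) = 5*X
Z = 4
m(p) = 320*p² (m(p) = (5*4³)*p² = (5*64)*p² = 320*p²)
y(24)*m(Z) = (32*24)*(320*4²) = 768*(320*16) = 768*5120 = 3932160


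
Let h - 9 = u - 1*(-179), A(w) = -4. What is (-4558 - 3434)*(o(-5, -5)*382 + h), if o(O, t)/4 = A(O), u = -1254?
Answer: 57366576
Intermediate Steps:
o(O, t) = -16 (o(O, t) = 4*(-4) = -16)
h = -1066 (h = 9 + (-1254 - 1*(-179)) = 9 + (-1254 + 179) = 9 - 1075 = -1066)
(-4558 - 3434)*(o(-5, -5)*382 + h) = (-4558 - 3434)*(-16*382 - 1066) = -7992*(-6112 - 1066) = -7992*(-7178) = 57366576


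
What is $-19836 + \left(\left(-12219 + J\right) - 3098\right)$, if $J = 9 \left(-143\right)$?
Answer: $-36440$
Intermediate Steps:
$J = -1287$
$-19836 + \left(\left(-12219 + J\right) - 3098\right) = -19836 - 16604 = -36440$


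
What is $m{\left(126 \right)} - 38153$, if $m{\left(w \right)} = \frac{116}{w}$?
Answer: $- \frac{2403581}{63} \approx -38152.0$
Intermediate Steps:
$m{\left(126 \right)} - 38153 = \frac{116}{126} - 38153 = 116 \cdot \frac{1}{126} - 38153 = \frac{58}{63} - 38153 = - \frac{2403581}{63}$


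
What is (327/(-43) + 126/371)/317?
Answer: -16557/722443 ≈ -0.022918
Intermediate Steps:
(327/(-43) + 126/371)/317 = (327*(-1/43) + 126*(1/371))*(1/317) = (-327/43 + 18/53)*(1/317) = -16557/2279*1/317 = -16557/722443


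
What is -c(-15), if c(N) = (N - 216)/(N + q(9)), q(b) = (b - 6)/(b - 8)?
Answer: -77/4 ≈ -19.250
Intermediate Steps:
q(b) = (-6 + b)/(-8 + b)
c(N) = (-216 + N)/(3 + N) (c(N) = (N - 216)/(N + (-6 + 9)/(-8 + 9)) = (-216 + N)/(N + 3/1) = (-216 + N)/(N + 1*3) = (-216 + N)/(N + 3) = (-216 + N)/(3 + N))
-c(-15) = -(-216 - 15)/(3 - 15) = -(-231)/(-12) = -(-1)*(-231)/12 = -1*77/4 = -77/4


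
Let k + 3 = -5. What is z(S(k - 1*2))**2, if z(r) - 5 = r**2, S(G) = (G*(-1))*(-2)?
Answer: 164025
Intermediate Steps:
k = -8 (k = -3 - 5 = -8)
S(G) = 2*G (S(G) = -G*(-2) = 2*G)
z(r) = 5 + r**2
z(S(k - 1*2))**2 = (5 + (2*(-8 - 1*2))**2)**2 = (5 + (2*(-8 - 2))**2)**2 = (5 + (2*(-10))**2)**2 = (5 + (-20)**2)**2 = (5 + 400)**2 = 405**2 = 164025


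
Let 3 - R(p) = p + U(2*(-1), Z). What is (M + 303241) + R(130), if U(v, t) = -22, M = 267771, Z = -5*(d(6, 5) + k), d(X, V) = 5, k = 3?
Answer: 570907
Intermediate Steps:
Z = -40 (Z = -5*(5 + 3) = -5*8 = -40)
R(p) = 25 - p (R(p) = 3 - (p - 22) = 3 - (-22 + p) = 3 + (22 - p) = 25 - p)
(M + 303241) + R(130) = (267771 + 303241) + (25 - 1*130) = 571012 + (25 - 130) = 571012 - 105 = 570907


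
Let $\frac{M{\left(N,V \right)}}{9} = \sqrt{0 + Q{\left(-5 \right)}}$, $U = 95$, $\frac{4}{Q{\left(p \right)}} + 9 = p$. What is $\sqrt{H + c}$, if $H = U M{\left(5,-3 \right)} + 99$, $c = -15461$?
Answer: $\frac{\sqrt{-752738 + 5985 i \sqrt{14}}}{7} \approx 1.8434 + 123.96 i$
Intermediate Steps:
$Q{\left(p \right)} = \frac{4}{-9 + p}$
$M{\left(N,V \right)} = \frac{9 i \sqrt{14}}{7}$ ($M{\left(N,V \right)} = 9 \sqrt{0 + \frac{4}{-9 - 5}} = 9 \sqrt{0 + \frac{4}{-14}} = 9 \sqrt{0 + 4 \left(- \frac{1}{14}\right)} = 9 \sqrt{0 - \frac{2}{7}} = 9 \sqrt{- \frac{2}{7}} = 9 \frac{i \sqrt{14}}{7} = \frac{9 i \sqrt{14}}{7}$)
$H = 99 + \frac{855 i \sqrt{14}}{7}$ ($H = 95 \frac{9 i \sqrt{14}}{7} + 99 = \frac{855 i \sqrt{14}}{7} + 99 = 99 + \frac{855 i \sqrt{14}}{7} \approx 99.0 + 457.02 i$)
$\sqrt{H + c} = \sqrt{\left(99 + \frac{855 i \sqrt{14}}{7}\right) - 15461} = \sqrt{-15362 + \frac{855 i \sqrt{14}}{7}}$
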